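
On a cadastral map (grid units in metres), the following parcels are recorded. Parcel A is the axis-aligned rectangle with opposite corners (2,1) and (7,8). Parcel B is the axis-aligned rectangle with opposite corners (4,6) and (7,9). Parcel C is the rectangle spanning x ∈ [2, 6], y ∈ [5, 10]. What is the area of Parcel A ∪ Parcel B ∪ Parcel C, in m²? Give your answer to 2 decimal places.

By inclusion–exclusion:
Individual areas: |Parcel A| = 35, |Parcel B| = 9, |Parcel C| = 20.
|Parcel A∩Parcel B|: x∈[4,7], y∈[6,8] → 3·2 = 6.
|Parcel A∩Parcel C|: x∈[2,6], y∈[5,8] → 4·3 = 12.
|Parcel B∩Parcel C|: x∈[4,6], y∈[6,9] → 2·3 = 6.
|Parcel A∩Parcel B∩Parcel C| = 4.
|Parcel A ∪ Parcel B ∪ Parcel C| = 64 − 24 + 4 = 44.00.

44.00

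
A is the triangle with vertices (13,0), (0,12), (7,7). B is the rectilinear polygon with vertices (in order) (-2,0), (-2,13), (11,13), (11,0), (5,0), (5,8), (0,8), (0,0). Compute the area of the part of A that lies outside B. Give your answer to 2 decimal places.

0.69

|A| = 9.5, |A∩B| = 8.8077.
|A ∖ B| = |A| − |A∩B| = 9.5 − 8.8077 = 0.69.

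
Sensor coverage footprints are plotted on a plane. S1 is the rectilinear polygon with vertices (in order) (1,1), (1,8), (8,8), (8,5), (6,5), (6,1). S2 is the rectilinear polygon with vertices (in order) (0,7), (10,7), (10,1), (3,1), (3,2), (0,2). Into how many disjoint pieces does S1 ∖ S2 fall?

2

S1 ∖ S2 splits into 2 disjoint pieces (area 2, area 7).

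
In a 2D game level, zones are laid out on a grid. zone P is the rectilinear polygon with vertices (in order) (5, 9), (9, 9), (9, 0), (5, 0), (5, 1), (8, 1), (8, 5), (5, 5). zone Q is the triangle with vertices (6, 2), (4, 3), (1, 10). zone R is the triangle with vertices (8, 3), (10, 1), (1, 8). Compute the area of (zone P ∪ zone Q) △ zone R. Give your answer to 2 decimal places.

30.56

|zone P ∪ zone Q| = 29.5.
|(zone P ∪ zone Q) ∩ zone R| = 0.4716.
|(zone P ∪ zone Q) △ zone R| = 29.5 + 2 − 0.9431 = 30.56.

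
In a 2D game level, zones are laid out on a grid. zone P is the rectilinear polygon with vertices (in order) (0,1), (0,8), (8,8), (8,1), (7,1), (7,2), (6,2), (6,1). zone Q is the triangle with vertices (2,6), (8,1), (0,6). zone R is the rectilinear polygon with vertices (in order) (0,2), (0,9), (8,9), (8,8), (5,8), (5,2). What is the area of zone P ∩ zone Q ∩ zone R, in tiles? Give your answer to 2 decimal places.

4.06

The intersection is the polygon with vertices (0,6), (2,6), (5,3.5), (5,2.875).
By the shoelace formula its area is 4.06.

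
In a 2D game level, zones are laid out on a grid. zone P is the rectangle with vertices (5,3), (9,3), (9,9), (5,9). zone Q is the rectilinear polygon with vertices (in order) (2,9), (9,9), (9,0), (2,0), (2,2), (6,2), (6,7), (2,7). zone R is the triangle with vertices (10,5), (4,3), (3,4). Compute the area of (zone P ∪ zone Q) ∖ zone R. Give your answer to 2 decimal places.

|zone P ∪ zone Q| = 47.
|(zone P ∪ zone Q) ∩ zone R| = 2.2857.
|(zone P ∪ zone Q) ∖ zone R| = 47 − 2.2857 = 44.71.

44.71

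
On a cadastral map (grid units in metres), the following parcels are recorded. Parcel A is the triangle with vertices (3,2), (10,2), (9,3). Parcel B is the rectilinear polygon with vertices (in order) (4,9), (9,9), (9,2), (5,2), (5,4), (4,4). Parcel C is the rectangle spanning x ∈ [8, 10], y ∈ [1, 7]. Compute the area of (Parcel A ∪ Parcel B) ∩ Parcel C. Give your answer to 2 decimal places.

5.50

The region (Parcel A ∪ Parcel B) ∩ Parcel C is the polygon with vertices (9,3), (10,2), (9,2), (8,2), (8,7), (9,7).
By the shoelace formula its area is 5.50.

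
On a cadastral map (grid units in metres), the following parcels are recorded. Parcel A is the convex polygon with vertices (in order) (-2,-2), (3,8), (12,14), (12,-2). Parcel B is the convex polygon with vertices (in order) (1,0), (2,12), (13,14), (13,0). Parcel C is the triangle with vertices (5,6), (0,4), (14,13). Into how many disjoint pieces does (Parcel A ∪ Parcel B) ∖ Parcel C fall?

2

(Parcel A ∪ Parcel B) ∖ Parcel C splits into 2 disjoint pieces (area 47.9831, area 124.6389).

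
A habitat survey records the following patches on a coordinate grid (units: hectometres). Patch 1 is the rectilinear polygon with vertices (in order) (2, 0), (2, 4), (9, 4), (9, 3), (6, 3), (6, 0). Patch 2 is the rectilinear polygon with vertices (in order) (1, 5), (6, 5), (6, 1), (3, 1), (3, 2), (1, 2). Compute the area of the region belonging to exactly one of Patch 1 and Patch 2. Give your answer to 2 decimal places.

|Patch 1| = 19, |Patch 2| = 18, |Patch 1∩Patch 2| = 11.
|Patch 1 △ Patch 2| = |Patch 1| + |Patch 2| − 2·|Patch 1∩Patch 2| = 19 + 18 − 22 = 15.00.

15.00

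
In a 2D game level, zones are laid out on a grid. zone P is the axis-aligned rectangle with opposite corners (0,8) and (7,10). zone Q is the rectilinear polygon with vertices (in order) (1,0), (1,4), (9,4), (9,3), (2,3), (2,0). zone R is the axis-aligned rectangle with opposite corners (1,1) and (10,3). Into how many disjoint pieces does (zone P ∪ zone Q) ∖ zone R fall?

3

(zone P ∪ zone Q) ∖ zone R splits into 3 disjoint pieces (area 14, area 1, area 8).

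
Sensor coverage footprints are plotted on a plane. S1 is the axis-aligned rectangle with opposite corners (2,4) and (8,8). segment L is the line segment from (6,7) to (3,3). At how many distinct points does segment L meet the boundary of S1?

1

The segment meets the boundary at (3.75,4).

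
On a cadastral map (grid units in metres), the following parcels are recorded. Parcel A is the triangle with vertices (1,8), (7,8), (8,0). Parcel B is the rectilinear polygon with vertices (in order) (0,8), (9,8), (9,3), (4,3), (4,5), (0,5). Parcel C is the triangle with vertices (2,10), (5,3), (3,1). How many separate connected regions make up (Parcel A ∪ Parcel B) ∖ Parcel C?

(Parcel A ∪ Parcel B) ∖ Parcel C splits into 2 disjoint pieces (area 28.7321, area 7.1667).

2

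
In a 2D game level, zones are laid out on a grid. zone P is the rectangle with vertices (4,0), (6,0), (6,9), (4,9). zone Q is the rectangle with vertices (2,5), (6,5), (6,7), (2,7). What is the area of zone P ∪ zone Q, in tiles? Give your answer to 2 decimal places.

By inclusion–exclusion:
Individual areas: |zone P| = 18, |zone Q| = 8.
|zone P∩zone Q|: x∈[4,6], y∈[5,7] → 2·2 = 4.
|zone P ∪ zone Q| = 26 − 4 = 22.00.

22.00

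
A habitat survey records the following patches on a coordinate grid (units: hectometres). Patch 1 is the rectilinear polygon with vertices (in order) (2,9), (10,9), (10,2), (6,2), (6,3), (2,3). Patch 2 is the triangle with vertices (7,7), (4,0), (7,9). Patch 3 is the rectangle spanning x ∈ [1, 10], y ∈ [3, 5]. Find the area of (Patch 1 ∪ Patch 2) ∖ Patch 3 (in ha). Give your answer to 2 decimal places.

|Patch 1 ∪ Patch 2| = 52.4286.
|(Patch 1 ∪ Patch 2) ∩ Patch 3| = 16.
|(Patch 1 ∪ Patch 2) ∖ Patch 3| = 52.4286 − 16 = 36.43.

36.43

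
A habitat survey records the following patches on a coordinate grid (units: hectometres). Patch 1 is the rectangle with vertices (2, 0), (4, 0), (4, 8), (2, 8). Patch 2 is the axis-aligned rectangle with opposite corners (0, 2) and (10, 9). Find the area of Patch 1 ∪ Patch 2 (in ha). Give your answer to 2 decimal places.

74.00

By inclusion–exclusion:
Individual areas: |Patch 1| = 16, |Patch 2| = 70.
|Patch 1∩Patch 2|: x∈[2,4], y∈[2,8] → 2·6 = 12.
|Patch 1 ∪ Patch 2| = 86 − 12 = 74.00.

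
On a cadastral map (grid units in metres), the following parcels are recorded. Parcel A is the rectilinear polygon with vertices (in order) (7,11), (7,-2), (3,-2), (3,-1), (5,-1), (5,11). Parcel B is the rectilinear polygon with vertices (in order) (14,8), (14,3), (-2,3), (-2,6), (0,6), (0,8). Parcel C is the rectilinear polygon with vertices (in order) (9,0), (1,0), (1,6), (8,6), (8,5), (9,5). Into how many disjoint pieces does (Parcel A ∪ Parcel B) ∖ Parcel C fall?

2

(Parcel A ∪ Parcel B) ∖ Parcel C splits into 2 disjoint pieces (area 59, area 6).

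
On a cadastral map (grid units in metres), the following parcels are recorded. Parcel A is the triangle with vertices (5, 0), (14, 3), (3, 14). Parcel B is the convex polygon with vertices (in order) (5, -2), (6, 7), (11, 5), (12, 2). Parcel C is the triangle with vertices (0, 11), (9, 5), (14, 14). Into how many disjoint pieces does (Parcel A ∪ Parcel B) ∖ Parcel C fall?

(Parcel A ∪ Parcel B) ∖ Parcel C splits into 2 disjoint pieces (area 50.2858, area 1.9027).

2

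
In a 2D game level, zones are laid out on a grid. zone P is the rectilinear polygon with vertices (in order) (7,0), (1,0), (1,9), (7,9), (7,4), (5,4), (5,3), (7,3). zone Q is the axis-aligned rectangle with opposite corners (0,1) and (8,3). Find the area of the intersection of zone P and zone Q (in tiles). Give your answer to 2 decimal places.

The intersection is the polygon with vertices (1,3), (5,3), (7,3), (7,1), (1,1).
By the shoelace formula its area is 12.00.

12.00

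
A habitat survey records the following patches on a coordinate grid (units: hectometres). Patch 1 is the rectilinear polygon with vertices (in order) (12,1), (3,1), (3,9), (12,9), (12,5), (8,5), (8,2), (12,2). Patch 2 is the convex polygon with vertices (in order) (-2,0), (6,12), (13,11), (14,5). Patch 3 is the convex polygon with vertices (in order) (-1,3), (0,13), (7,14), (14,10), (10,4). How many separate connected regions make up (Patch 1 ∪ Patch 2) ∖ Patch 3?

(Patch 1 ∪ Patch 2) ∖ Patch 3 splits into 2 disjoint pieces (area 35.5037, area 0.2312).

2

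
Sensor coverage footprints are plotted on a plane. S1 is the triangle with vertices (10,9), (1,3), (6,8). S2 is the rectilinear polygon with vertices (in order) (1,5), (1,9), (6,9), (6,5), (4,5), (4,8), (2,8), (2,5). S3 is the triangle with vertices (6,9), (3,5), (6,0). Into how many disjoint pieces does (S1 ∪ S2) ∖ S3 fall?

(S1 ∪ S2) ∖ S3 splits into 3 disjoint pieces (area 0.7619, area 8.6667, area 3.3333).

3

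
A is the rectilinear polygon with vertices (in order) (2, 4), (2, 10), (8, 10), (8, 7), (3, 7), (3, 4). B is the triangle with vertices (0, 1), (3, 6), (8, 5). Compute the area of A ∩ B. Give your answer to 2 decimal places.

1.17

The intersection is the polygon with vertices (2,4.333), (3,6), (3,4), (2,4).
By the shoelace formula its area is 1.17.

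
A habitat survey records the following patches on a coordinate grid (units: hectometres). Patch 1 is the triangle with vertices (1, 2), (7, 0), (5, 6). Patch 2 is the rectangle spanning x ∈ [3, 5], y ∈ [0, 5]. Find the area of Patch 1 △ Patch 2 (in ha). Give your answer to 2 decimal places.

|Patch 1| = 16, |Patch 2| = 10, |Patch 1∩Patch 2| = 7.5.
|Patch 1 △ Patch 2| = |Patch 1| + |Patch 2| − 2·|Patch 1∩Patch 2| = 16 + 10 − 15 = 11.00.

11.00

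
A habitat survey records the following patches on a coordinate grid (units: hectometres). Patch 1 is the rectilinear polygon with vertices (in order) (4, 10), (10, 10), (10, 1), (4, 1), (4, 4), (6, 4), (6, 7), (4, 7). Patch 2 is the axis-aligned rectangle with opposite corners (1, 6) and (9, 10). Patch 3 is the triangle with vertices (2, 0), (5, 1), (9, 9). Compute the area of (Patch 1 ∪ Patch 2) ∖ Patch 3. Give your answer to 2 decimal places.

|Patch 1 ∪ Patch 2| = 62.
|(Patch 1 ∪ Patch 2) ∩ Patch 3| = 7.4206.
|(Patch 1 ∪ Patch 2) ∖ Patch 3| = 62 − 7.4206 = 54.58.

54.58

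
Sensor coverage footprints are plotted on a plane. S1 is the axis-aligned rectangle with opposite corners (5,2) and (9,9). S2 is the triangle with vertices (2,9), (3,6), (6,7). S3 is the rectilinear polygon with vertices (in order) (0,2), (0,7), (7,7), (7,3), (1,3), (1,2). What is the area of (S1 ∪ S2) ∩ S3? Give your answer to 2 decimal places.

9.50

The region (S1 ∪ S2) ∩ S3 is the polygon with vertices (5,6.667), (3,6), (2.667,7), (7,7), (7,3), (5,3).
By the shoelace formula its area is 9.50.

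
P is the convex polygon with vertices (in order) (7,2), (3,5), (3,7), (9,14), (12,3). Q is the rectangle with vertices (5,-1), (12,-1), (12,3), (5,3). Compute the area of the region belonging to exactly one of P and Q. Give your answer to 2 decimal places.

83.67

|P| = 62, |Q| = 28, |P∩Q| = 3.1667.
|P △ Q| = |P| + |Q| − 2·|P∩Q| = 62 + 28 − 6.3333 = 83.67.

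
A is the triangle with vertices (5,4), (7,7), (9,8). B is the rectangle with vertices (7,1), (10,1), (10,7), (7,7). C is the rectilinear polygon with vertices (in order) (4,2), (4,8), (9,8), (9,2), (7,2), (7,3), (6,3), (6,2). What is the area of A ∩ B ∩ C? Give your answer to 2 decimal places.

The intersection is the polygon with vertices (7,7), (8,7), (7,6).
By the shoelace formula its area is 0.50.

0.50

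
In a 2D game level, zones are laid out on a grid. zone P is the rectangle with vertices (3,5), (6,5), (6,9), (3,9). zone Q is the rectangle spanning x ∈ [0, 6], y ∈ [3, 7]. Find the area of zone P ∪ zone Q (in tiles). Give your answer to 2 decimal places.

30.00

By inclusion–exclusion:
Individual areas: |zone P| = 12, |zone Q| = 24.
|zone P∩zone Q|: x∈[3,6], y∈[5,7] → 3·2 = 6.
|zone P ∪ zone Q| = 36 − 6 = 30.00.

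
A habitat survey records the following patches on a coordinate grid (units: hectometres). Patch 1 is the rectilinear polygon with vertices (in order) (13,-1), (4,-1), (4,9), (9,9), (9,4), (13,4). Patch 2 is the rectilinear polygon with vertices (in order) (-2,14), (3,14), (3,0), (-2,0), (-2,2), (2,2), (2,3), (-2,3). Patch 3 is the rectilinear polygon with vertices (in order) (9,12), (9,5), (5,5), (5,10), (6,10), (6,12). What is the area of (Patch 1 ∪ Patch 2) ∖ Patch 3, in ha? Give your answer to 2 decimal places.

120.00

|Patch 1 ∪ Patch 2| = 136.
|(Patch 1 ∪ Patch 2) ∩ Patch 3| = 16.
|(Patch 1 ∪ Patch 2) ∖ Patch 3| = 136 − 16 = 120.00.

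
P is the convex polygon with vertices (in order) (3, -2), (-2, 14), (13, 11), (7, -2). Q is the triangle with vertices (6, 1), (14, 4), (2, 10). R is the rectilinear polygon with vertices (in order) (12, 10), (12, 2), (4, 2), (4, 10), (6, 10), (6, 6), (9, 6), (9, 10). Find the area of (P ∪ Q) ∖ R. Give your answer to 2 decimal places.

|P ∪ Q| = 146.1944.
|(P ∪ Q) ∩ R| = 47.1688.
|(P ∪ Q) ∖ R| = 146.1944 − 47.1688 = 99.03.

99.03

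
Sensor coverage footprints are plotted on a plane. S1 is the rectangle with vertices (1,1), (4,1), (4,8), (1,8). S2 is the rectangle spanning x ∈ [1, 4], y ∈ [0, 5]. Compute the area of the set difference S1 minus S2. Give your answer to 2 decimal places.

|S1∩S2|: x∈[1,4], y∈[1,5] → 3·4 = 12.
|S1| = 21.
|S1 ∖ S2| = |S1| − |S1∩S2| = 21 − 12 = 9.00.

9.00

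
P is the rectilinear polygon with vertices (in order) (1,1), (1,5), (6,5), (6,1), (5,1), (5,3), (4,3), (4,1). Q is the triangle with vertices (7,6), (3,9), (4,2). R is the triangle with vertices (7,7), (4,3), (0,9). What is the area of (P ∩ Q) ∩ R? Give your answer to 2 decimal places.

The region (P ∩ Q) ∩ R is the polygon with vertices (3.571,5), (5.5,5), (4,3), (3.818,3.273).
By the shoelace formula its area is 2.05.

2.05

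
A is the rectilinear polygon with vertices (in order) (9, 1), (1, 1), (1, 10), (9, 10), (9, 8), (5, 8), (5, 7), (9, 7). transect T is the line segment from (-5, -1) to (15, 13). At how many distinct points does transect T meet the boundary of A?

The segment meets the boundary at (9,8.8), (7.857,8), (6.429,7), (1,3.2).

4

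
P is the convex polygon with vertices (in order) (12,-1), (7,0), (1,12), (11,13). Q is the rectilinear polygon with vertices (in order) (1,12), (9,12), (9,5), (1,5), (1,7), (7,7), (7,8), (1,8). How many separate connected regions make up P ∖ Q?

P ∖ Q splits into 2 disjoint pieces (area 53.75, area 3.75).

2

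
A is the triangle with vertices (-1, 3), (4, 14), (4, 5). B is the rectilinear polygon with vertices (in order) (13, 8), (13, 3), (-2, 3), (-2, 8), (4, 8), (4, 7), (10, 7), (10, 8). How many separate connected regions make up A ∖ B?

1

A ∖ B is a single connected region.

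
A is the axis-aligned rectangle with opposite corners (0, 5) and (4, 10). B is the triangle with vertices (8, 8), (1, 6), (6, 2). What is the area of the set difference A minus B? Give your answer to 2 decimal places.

16.34

|A| = 20, |A∩B| = 3.6607.
|A ∖ B| = |A| − |A∩B| = 20 − 3.6607 = 16.34.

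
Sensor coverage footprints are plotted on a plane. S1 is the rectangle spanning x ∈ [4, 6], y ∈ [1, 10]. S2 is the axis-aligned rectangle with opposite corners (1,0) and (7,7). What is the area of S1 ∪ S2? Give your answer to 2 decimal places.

By inclusion–exclusion:
Individual areas: |S1| = 18, |S2| = 42.
|S1∩S2|: x∈[4,6], y∈[1,7] → 2·6 = 12.
|S1 ∪ S2| = 60 − 12 = 48.00.

48.00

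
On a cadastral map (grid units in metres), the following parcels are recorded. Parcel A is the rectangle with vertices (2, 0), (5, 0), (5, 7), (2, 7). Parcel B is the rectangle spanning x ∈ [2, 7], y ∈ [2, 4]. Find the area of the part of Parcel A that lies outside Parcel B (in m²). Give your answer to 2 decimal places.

|Parcel A∩Parcel B|: x∈[2,5], y∈[2,4] → 3·2 = 6.
|Parcel A| = 21.
|Parcel A ∖ Parcel B| = |Parcel A| − |Parcel A∩Parcel B| = 21 − 6 = 15.00.

15.00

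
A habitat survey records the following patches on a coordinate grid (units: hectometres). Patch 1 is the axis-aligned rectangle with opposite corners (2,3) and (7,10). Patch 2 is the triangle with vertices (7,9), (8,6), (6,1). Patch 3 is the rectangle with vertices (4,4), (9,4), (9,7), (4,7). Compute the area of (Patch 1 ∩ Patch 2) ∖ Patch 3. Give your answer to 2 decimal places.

|Patch 1 ∩ Patch 2| = 2.2.
|(Patch 1 ∩ Patch 2) ∩ Patch 3| = 1.3125.
|(Patch 1 ∩ Patch 2) ∖ Patch 3| = 2.2 − 1.3125 = 0.89.

0.89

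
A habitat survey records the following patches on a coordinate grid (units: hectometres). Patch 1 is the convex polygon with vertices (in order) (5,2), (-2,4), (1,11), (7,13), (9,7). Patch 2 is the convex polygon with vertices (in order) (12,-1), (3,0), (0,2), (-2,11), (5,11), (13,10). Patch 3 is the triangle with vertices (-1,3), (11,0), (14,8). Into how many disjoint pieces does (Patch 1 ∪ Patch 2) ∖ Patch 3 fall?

(Patch 1 ∪ Patch 2) ∖ Patch 3 splits into 2 disjoint pieces (area 85.4195, area 18.8312).

2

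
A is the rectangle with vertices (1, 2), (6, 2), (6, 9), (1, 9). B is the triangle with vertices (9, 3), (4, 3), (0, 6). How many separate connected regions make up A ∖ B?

A ∖ B splits into 2 disjoint pieces (area 8.375, area 20.8333).

2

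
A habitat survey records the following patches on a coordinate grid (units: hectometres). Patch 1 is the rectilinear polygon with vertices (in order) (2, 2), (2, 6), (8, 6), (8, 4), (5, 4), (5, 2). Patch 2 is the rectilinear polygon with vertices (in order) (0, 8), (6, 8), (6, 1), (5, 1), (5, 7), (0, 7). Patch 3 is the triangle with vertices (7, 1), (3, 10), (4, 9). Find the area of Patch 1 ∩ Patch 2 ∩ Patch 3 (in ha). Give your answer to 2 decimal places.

The intersection is the polygon with vertices (5.667,4), (5,5.5), (5,6), (5.125,6), (5.875,4).
By the shoelace formula its area is 0.50.

0.50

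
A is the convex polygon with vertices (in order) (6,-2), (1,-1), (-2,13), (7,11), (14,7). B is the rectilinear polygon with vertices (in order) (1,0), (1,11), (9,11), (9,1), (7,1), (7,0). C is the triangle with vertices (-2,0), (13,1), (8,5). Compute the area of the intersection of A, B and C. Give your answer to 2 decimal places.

22.89

The intersection is the polygon with vertices (9,1.375), (8.667,1), (7,1), (7,0.6), (1,0.2), (1,1.5), (8,5), (9,4.2).
By the shoelace formula its area is 22.89.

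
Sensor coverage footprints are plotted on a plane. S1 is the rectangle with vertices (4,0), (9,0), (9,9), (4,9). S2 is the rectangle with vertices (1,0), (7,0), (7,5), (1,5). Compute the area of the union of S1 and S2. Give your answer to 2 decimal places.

By inclusion–exclusion:
Individual areas: |S1| = 45, |S2| = 30.
|S1∩S2|: x∈[4,7], y∈[0,5] → 3·5 = 15.
|S1 ∪ S2| = 75 − 15 = 60.00.

60.00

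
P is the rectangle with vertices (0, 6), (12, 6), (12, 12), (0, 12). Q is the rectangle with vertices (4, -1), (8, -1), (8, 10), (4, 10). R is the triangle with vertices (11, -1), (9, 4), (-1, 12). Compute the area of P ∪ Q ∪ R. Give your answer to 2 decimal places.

105.67

By inclusion–exclusion:
Individual areas: |P| = 72, |Q| = 44, |R| = 17.
|P∩Q|: x∈[4,8], y∈[6,10] → 4·4 = 16.
|P∩R| = 5.7429.
|Q∩R| = 7.9333.
|P∩Q∩R| = 2.3429.
|P ∪ Q ∪ R| = 133 − 29.6763 + 2.3429 = 105.67.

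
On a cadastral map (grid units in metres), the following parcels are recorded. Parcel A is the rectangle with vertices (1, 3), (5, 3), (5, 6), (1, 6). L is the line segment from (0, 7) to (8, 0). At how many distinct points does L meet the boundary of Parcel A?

2

The segment meets the boundary at (4.571,3), (1.143,6).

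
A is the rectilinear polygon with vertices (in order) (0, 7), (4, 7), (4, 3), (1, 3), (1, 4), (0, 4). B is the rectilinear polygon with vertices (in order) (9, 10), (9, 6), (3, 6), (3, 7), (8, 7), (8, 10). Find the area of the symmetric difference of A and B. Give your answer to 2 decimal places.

22.00

|A| = 15, |B| = 9, |A∩B| = 1.
|A △ B| = |A| + |B| − 2·|A∩B| = 15 + 9 − 2 = 22.00.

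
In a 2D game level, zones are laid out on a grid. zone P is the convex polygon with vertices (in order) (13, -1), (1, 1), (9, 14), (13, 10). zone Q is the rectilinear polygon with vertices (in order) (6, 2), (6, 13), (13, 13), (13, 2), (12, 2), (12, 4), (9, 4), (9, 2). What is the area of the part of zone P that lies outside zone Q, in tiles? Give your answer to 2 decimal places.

46.12

|zone P| = 108, |zone P∩zone Q| = 61.8798.
|zone P ∖ zone Q| = |zone P| − |zone P∩zone Q| = 108 − 61.8798 = 46.12.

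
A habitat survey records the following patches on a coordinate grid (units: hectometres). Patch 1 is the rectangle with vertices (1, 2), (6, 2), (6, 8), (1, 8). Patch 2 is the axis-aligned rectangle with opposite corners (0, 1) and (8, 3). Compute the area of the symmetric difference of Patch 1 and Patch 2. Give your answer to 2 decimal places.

|Patch 1∩Patch 2|: x∈[1,6], y∈[2,3] → 5·1 = 5.
|Patch 1 △ Patch 2| = |Patch 1| + |Patch 2| − 2·|Patch 1∩Patch 2| = 30 + 16 − 10 = 36.00.

36.00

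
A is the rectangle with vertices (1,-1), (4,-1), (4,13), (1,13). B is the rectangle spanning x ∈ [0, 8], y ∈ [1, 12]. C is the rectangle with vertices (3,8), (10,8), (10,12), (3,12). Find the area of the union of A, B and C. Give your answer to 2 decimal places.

105.00

By inclusion–exclusion:
Individual areas: |A| = 42, |B| = 88, |C| = 28.
|A∩B|: x∈[1,4], y∈[1,12] → 3·11 = 33.
|A∩C|: x∈[3,4], y∈[8,12] → 1·4 = 4.
|B∩C|: x∈[3,8], y∈[8,12] → 5·4 = 20.
|A∩B∩C| = 4.
|A ∪ B ∪ C| = 158 − 57 + 4 = 105.00.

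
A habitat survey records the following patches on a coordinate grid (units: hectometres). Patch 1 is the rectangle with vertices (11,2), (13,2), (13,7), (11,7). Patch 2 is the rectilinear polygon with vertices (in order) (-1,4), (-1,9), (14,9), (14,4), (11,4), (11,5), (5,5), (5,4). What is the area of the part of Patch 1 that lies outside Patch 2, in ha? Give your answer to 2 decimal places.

4.00

|Patch 1| = 10, |Patch 1∩Patch 2| = 6.
|Patch 1 ∖ Patch 2| = |Patch 1| − |Patch 1∩Patch 2| = 10 − 6 = 4.00.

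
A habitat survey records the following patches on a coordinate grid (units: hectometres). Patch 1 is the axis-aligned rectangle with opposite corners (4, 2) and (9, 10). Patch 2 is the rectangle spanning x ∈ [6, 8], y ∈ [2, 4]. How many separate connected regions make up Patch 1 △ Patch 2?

1

Patch 1 △ Patch 2 is a single connected region.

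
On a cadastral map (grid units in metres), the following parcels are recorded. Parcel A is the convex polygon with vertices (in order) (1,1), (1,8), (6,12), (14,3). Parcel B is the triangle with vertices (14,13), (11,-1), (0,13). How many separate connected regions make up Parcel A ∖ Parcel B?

2

Parcel A ∖ Parcel B splits into 2 disjoint pieces (area 36.9812, area 2.4465).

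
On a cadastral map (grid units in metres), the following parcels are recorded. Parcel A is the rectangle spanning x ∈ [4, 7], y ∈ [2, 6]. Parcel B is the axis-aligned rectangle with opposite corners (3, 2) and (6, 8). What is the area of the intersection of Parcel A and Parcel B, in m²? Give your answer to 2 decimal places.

|Parcel A∩Parcel B|: x∈[4,6], y∈[2,6] → 2·4 = 8.

8.00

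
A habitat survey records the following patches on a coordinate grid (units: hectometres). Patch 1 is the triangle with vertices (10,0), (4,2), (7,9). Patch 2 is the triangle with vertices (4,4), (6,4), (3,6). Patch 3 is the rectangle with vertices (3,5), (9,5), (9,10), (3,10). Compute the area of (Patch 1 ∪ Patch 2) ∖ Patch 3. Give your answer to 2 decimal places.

19.07

|Patch 1 ∪ Patch 2| = 25.6614.
|(Patch 1 ∪ Patch 2) ∩ Patch 3| = 6.5952.
|(Patch 1 ∪ Patch 2) ∖ Patch 3| = 25.6614 − 6.5952 = 19.07.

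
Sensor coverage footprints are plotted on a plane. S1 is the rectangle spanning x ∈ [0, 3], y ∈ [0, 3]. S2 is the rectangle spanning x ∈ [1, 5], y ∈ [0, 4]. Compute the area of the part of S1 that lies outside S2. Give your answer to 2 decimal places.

3.00

|S1∩S2|: x∈[1,3], y∈[0,3] → 2·3 = 6.
|S1| = 9.
|S1 ∖ S2| = |S1| − |S1∩S2| = 9 − 6 = 3.00.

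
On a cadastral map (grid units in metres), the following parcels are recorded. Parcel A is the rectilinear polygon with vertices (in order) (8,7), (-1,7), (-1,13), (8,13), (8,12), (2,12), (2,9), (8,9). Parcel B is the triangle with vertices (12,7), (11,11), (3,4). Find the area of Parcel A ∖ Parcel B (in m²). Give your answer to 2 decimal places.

|Parcel A| = 36, |Parcel A∩Parcel B| = 1.0804.
|Parcel A ∖ Parcel B| = |Parcel A| − |Parcel A∩Parcel B| = 36 − 1.0804 = 34.92.

34.92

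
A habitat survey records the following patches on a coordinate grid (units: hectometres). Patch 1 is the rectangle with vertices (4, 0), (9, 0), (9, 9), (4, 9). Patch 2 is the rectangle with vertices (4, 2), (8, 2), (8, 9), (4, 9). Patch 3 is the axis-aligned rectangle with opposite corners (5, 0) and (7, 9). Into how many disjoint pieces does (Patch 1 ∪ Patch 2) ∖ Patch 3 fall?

(Patch 1 ∪ Patch 2) ∖ Patch 3 splits into 2 disjoint pieces (area 18, area 9).

2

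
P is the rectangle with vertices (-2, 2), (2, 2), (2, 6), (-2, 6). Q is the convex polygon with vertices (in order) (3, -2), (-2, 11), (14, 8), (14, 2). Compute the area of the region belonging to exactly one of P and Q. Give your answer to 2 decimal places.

|P| = 16, |Q| = 129.5, |P∩Q| = 5.2308.
|P △ Q| = |P| + |Q| − 2·|P∩Q| = 16 + 129.5 − 10.4615 = 135.04.

135.04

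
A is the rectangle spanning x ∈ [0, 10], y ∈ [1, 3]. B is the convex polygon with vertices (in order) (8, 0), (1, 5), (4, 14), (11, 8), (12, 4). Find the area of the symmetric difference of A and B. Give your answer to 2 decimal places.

|A| = 20, |B| = 86, |A∩B| = 9.1.
|A △ B| = |A| + |B| − 2·|A∩B| = 20 + 86 − 18.2 = 87.80.

87.80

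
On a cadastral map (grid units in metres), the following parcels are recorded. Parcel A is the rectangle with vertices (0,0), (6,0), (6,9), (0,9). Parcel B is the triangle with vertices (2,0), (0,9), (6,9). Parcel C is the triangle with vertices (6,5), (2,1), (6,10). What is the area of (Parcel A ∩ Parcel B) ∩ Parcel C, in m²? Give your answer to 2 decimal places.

3.38

The region (Parcel A ∩ Parcel B) ∩ Parcel C is the polygon with vertices (2.8,1.8), (2,1), (5.556,9), (6,9).
By the shoelace formula its area is 3.38.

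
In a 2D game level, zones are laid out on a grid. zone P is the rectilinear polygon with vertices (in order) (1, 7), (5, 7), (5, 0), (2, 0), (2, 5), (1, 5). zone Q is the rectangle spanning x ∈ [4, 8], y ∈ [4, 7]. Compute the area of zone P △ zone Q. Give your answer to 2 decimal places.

29.00

|zone P| = 23, |zone Q| = 12, |zone P∩zone Q| = 3.
|zone P △ zone Q| = |zone P| + |zone Q| − 2·|zone P∩zone Q| = 23 + 12 − 6 = 29.00.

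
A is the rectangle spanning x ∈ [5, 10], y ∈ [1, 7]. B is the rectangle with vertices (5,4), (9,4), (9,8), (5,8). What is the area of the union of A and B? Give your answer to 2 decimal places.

34.00

By inclusion–exclusion:
Individual areas: |A| = 30, |B| = 16.
|A∩B|: x∈[5,9], y∈[4,7] → 4·3 = 12.
|A ∪ B| = 46 − 12 = 34.00.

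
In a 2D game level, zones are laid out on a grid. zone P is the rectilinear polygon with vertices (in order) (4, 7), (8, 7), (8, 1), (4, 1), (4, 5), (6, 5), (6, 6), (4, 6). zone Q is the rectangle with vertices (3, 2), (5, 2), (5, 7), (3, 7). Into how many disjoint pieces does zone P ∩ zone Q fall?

2

zone P ∩ zone Q splits into 2 disjoint pieces (area 1, area 3).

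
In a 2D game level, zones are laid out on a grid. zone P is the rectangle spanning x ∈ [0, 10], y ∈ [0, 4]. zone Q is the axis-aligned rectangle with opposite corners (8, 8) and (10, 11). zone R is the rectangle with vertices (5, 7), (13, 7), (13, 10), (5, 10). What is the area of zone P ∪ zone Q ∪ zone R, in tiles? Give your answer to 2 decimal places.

By inclusion–exclusion:
Individual areas: |zone P| = 40, |zone Q| = 6, |zone R| = 24.
|zone P∩zone Q| = 0 (no overlap).
|zone P∩zone R| = 0 (no overlap).
|zone Q∩zone R|: x∈[8,10], y∈[8,10] → 2·2 = 4.
|zone P∩zone Q∩zone R| = 0.
|zone P ∪ zone Q ∪ zone R| = 70 − 4 + 0 = 66.00.

66.00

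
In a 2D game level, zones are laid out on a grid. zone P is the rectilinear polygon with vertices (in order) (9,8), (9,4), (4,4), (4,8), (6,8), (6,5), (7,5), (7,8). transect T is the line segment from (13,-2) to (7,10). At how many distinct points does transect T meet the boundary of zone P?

2

The segment meets the boundary at (8,8), (9,6).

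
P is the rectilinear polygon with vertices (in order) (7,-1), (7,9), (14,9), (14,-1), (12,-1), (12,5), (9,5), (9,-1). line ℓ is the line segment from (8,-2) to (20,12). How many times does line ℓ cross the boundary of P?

The segment meets the boundary at (14,5), (12,2.667), (9,-0.833), (8.857,-1).

4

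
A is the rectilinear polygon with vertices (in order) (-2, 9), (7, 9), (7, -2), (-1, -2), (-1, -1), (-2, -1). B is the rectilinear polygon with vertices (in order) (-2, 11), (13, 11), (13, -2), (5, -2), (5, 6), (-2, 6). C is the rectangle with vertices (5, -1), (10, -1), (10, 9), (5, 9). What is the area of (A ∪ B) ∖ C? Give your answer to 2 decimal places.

144.00

|A ∪ B| = 194.
|(A ∪ B) ∩ C| = 50.
|(A ∪ B) ∖ C| = 194 − 50 = 144.00.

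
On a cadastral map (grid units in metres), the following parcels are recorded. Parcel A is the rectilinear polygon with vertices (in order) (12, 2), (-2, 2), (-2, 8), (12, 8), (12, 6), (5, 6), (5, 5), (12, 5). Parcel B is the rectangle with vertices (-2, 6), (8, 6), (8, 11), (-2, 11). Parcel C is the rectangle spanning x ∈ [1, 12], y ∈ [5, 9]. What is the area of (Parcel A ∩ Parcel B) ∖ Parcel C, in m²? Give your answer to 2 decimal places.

|Parcel A ∩ Parcel B| = 20.
|(Parcel A ∩ Parcel B) ∩ Parcel C| = 14.
|(Parcel A ∩ Parcel B) ∖ Parcel C| = 20 − 14 = 6.00.

6.00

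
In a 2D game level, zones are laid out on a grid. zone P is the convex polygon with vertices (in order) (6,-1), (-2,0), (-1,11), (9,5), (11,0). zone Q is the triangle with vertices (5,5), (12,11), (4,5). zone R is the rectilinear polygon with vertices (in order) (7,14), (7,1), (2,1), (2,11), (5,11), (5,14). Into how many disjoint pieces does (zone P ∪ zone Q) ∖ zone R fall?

2

(zone P ∪ zone Q) ∖ zone R splits into 2 disjoint pieces (area 63.5, area 1.3393).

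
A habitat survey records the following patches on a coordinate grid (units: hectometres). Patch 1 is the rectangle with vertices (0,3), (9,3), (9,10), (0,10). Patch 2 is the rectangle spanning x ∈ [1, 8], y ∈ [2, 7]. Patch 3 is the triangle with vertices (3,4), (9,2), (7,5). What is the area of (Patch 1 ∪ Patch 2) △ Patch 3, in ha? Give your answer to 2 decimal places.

64.00

|Patch 1 ∪ Patch 2| = 70.
|(Patch 1 ∪ Patch 2) ∩ Patch 3| = 6.5.
|(Patch 1 ∪ Patch 2) △ Patch 3| = 70 + 7 − 13 = 64.00.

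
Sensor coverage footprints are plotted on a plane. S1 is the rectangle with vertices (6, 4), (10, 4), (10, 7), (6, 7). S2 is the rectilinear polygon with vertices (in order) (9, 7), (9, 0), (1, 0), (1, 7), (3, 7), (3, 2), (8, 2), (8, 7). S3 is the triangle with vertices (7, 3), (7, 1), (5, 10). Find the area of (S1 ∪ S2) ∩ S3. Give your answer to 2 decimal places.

|S1 ∪ S2| = 40.
|(S1 ∪ S2) ∩ S3| = 0.75.

0.75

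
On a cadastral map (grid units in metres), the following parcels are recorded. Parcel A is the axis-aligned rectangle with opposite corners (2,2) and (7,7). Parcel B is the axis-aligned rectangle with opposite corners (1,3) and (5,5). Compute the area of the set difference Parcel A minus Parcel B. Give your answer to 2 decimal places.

|Parcel A∩Parcel B|: x∈[2,5], y∈[3,5] → 3·2 = 6.
|Parcel A| = 25.
|Parcel A ∖ Parcel B| = |Parcel A| − |Parcel A∩Parcel B| = 25 − 6 = 19.00.

19.00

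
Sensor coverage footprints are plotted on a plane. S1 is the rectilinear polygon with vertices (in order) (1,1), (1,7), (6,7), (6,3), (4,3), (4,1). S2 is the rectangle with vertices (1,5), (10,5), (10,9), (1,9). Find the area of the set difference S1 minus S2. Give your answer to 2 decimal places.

16.00

|S1| = 26, |S1∩S2| = 10.
|S1 ∖ S2| = |S1| − |S1∩S2| = 26 − 10 = 16.00.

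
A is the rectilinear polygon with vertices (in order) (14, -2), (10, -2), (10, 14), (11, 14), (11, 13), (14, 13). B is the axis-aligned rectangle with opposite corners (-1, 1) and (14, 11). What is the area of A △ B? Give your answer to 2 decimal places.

|A| = 61, |B| = 150, |A∩B| = 40.
|A △ B| = |A| + |B| − 2·|A∩B| = 61 + 150 − 80 = 131.00.

131.00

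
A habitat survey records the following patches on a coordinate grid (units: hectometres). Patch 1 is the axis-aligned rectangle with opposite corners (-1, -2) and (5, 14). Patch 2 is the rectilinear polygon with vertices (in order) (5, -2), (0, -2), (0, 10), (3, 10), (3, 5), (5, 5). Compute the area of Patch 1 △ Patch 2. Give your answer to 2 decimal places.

46.00

|Patch 1| = 96, |Patch 2| = 50, |Patch 1∩Patch 2| = 50.
|Patch 1 △ Patch 2| = |Patch 1| + |Patch 2| − 2·|Patch 1∩Patch 2| = 96 + 50 − 100 = 46.00.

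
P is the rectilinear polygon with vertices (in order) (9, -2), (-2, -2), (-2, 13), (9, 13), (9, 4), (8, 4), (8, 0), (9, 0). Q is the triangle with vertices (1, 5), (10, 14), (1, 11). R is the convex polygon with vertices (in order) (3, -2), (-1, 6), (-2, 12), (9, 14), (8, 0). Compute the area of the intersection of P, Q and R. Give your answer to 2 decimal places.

26.00

The intersection is the polygon with vertices (1,5), (1,11), (7,13), (8.929,13), (8.923,12.923).
By the shoelace formula its area is 26.00.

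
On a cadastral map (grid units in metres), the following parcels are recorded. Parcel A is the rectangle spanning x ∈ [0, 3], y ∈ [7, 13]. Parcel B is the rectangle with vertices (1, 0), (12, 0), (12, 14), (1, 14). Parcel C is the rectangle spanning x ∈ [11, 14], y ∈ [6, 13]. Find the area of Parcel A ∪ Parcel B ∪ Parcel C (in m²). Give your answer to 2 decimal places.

By inclusion–exclusion:
Individual areas: |Parcel A| = 18, |Parcel B| = 154, |Parcel C| = 21.
|Parcel A∩Parcel B|: x∈[1,3], y∈[7,13] → 2·6 = 12.
|Parcel A∩Parcel C| = 0 (no overlap).
|Parcel B∩Parcel C|: x∈[11,12], y∈[6,13] → 1·7 = 7.
|Parcel A∩Parcel B∩Parcel C| = 0.
|Parcel A ∪ Parcel B ∪ Parcel C| = 193 − 19 + 0 = 174.00.

174.00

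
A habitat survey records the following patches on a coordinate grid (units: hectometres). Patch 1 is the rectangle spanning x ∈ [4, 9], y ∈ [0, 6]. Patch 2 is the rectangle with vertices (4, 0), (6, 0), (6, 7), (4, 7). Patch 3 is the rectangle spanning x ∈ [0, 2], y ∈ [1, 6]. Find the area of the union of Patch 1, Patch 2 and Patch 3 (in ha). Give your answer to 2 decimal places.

42.00

By inclusion–exclusion:
Individual areas: |Patch 1| = 30, |Patch 2| = 14, |Patch 3| = 10.
|Patch 1∩Patch 2|: x∈[4,6], y∈[0,6] → 2·6 = 12.
|Patch 1∩Patch 3| = 0 (no overlap).
|Patch 2∩Patch 3| = 0 (no overlap).
|Patch 1∩Patch 2∩Patch 3| = 0.
|Patch 1 ∪ Patch 2 ∪ Patch 3| = 54 − 12 + 0 = 42.00.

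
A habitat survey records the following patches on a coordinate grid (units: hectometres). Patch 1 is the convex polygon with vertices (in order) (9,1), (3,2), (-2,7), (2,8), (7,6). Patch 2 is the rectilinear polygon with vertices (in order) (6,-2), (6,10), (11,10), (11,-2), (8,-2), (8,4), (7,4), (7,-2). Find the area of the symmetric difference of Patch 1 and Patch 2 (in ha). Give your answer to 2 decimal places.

|Patch 1| = 40.5, |Patch 2| = 54, |Patch 1∩Patch 2| = 6.75.
|Patch 1 △ Patch 2| = |Patch 1| + |Patch 2| − 2·|Patch 1∩Patch 2| = 40.5 + 54 − 13.5 = 81.00.

81.00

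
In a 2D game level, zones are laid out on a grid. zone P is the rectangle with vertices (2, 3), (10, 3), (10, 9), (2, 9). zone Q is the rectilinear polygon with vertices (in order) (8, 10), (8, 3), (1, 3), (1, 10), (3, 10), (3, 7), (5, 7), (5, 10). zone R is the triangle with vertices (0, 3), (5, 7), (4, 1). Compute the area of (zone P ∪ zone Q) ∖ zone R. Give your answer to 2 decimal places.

|zone P ∪ zone Q| = 59.
|(zone P ∪ zone Q) ∩ zone R| = 8.2667.
|(zone P ∪ zone Q) ∖ zone R| = 59 − 8.2667 = 50.73.

50.73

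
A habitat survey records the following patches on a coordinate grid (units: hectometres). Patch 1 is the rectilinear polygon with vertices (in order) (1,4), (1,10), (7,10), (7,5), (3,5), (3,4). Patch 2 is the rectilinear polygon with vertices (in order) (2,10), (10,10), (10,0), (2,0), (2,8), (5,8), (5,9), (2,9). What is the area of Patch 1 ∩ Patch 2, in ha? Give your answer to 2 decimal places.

23.00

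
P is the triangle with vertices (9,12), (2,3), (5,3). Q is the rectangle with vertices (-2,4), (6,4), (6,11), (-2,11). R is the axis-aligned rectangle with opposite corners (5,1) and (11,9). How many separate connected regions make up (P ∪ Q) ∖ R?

(P ∪ Q) ∖ R splits into 2 disjoint pieces (area 1.5, area 53.6111).

2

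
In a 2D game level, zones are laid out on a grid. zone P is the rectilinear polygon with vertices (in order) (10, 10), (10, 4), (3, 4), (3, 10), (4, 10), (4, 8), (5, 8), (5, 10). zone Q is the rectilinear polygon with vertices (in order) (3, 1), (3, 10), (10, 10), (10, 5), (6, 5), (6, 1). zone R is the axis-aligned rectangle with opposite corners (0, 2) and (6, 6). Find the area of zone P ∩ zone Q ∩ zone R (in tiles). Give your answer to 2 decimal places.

6.00

The intersection is the polygon with vertices (6,4), (3,4), (3,6), (6,6), (6,5).
By the shoelace formula its area is 6.00.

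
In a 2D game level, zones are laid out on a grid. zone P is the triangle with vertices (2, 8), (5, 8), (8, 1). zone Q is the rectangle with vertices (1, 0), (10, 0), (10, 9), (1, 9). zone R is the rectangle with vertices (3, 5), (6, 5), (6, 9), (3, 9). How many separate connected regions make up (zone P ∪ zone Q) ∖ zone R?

1

(zone P ∪ zone Q) ∖ zone R is a single connected region.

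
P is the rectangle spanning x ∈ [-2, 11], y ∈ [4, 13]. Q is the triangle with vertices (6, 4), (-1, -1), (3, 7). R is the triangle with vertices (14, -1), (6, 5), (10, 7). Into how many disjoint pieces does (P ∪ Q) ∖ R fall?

1

(P ∪ Q) ∖ R is a single connected region.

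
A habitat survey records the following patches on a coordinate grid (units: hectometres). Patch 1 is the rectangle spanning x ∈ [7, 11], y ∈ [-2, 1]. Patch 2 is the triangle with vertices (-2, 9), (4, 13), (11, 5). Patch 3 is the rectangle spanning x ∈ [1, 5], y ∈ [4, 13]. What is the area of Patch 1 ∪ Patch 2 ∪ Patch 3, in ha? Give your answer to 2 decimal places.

By inclusion–exclusion:
Individual areas: |Patch 1| = 12, |Patch 2| = 38, |Patch 3| = 36.
|Patch 1∩Patch 2| = 0.
|Patch 1∩Patch 3| = 0 (no overlap).
|Patch 2∩Patch 3| = 18.5824.
|Patch 1∩Patch 2∩Patch 3| = 0.
|Patch 1 ∪ Patch 2 ∪ Patch 3| = 86 − 18.5824 + 0 = 67.42.

67.42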